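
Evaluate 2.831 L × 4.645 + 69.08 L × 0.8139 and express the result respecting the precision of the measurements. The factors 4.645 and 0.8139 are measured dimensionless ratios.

69.37 L

2.831 × 4.645 = 13.149995 → 13.15 L (4 s.f., last digit at the 10^-2 place).
69.08 × 0.8139 = 56.224212 → 56.22 L (4 s.f., last digit at the 10^-2 place).
Sum: 69.374207 L; keep the coarser place, 10^-2.
Result: 69.37 L.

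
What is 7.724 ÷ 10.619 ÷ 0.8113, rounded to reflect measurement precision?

7.724 ÷ 10.619 ÷ 0.8113 = 0.896555477731…
Multiplication/division keeps the fewest significant figures: 7.724 → 4 s.f., 10.619 → 5 s.f., 0.8113 → 4 s.f.; limit is 4.
Rounded to 4 significant figures: 0.8966.

0.8966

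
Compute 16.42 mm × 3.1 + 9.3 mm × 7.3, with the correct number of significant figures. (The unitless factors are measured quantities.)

119 mm

16.42 × 3.1 = 50.902 → 51 mm (2 s.f., last digit at the 10^0 place).
9.3 × 7.3 = 67.89 → 68 mm (2 s.f., last digit at the 10^0 place).
Sum: 118.792 mm; keep the coarser place, 10^0.
Result: 119 mm.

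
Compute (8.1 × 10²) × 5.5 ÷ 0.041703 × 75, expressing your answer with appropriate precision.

8.0 × 10⁶

(8.1 × 10²) × 5.5 ÷ 0.041703 × 75 = 8012013.52421…
Multiplication/division keeps the fewest significant figures: 8.1 × 10² → 2 s.f., 5.5 → 2 s.f., 0.041703 → 5 s.f., 75 → 2 s.f.; limit is 2.
Rounded to 2 significant figures: 8.0 × 10⁶.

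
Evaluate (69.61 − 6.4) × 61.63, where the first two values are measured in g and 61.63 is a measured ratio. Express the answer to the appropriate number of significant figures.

3.90 × 10^3 g

69.61 g − 6.4 g = 63.21 g; the difference is limited to 1 decimal place (3 s.f.).
Carrying full precision, 63.21 × 61.63 = 3895.6323 g; 61.63 has 4 s.f., so the result keeps min(3, 4) = 3 s.f.
Rounded to 3 significant figures: 3.90 × 10^3 g.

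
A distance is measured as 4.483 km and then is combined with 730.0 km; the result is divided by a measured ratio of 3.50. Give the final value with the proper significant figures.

4.483 km + 730.0 km = 734.483 km; the sum is limited to 1 decimal place (4 s.f.).
Carrying full precision, 734.483 ÷ 3.50 = 209.852285714… km; 3.50 has 3 s.f., so the result keeps min(4, 3) = 3 s.f.
Rounded to 3 significant figures: 2.10 × 10² km.

2.10 × 10² km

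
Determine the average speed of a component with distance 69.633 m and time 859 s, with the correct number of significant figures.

average speed = 69.633 m ÷ 859 s = 0.0810628637951… m/s.
69.633 has 5 significant figures; 859 has 3.
Division/multiplication keeps the fewest: 3 significant figures.
Rounded: 0.0811 m/s.

0.0811 m/s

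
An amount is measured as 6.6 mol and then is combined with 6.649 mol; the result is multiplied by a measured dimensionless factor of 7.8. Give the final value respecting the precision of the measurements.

6.6 mol + 6.649 mol = 13.249 mol; the sum is limited to 1 decimal place (3 s.f.).
Carrying full precision, 13.249 × 7.8 = 103.3422 mol; 7.8 has 2 s.f., so the result keeps min(3, 2) = 2 s.f.
Rounded to 2 significant figures: 1.0 × 10^2 mol.

1.0 × 10^2 mol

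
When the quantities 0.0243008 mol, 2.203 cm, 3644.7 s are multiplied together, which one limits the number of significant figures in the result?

2.203 cm

0.0243008 mol → 6 s.f.; 2.203 cm → 4 s.f.; 3644.7 s → 5 s.f.
The fewest is 4 significant figures, from 2.203 cm.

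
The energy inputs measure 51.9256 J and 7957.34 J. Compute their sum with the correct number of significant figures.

8009.27 J

51.9256 J + 7957.34 J = 8009.2656 J.
Addition/subtraction keeps the fewest decimal places: 51.9256 → 4 decimal places, 7957.34 → 2 decimal places; limit is 2.
Rounded to 2 decimal places: 8009.27 J.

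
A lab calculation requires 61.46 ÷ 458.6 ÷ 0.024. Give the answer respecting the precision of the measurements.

61.46 ÷ 458.6 ÷ 0.024 = 5.58402384067…
Multiplication/division keeps the fewest significant figures: 61.46 → 4 s.f., 458.6 → 4 s.f., 0.024 → 2 s.f.; limit is 2.
Rounded to 2 significant figures: 5.6.

5.6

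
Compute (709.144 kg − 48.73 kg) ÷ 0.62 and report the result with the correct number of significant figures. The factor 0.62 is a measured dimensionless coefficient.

709.144 kg − 48.73 kg = 660.414 kg; the difference is limited to 2 decimal places (5 s.f.).
Carrying full precision, 660.414 ÷ 0.62 = 1065.18387097… kg; 0.62 has 2 s.f., so the result keeps min(5, 2) = 2 s.f.
Rounded to 2 significant figures: 1.1 × 10³ kg.

1.1 × 10³ kg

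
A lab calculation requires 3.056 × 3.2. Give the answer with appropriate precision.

9.8

3.056 × 3.2 = 9.7792
Multiplication/division keeps the fewest significant figures: 3.056 → 4 s.f., 3.2 → 2 s.f.; limit is 2.
Rounded to 2 significant figures: 9.8.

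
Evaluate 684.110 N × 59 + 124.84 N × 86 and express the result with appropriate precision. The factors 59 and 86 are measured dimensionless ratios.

5.1 × 10^4 N

684.110 × 59 = 40362.49 → 4.0 × 10^4 N (2 s.f., last digit at the 10^3 place).
124.84 × 86 = 10736.24 → 1.1 × 10^4 N (2 s.f., last digit at the 10^3 place).
Sum: 51098.73 N; keep the coarser place, 10^3.
Result: 5.1 × 10^4 N.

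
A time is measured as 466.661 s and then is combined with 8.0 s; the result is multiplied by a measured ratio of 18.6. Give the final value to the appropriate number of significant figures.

466.661 s + 8.0 s = 474.661 s; the sum is limited to 1 decimal place (4 s.f.).
Carrying full precision, 474.661 × 18.6 = 8828.6946 s; 18.6 has 3 s.f., so the result keeps min(4, 3) = 3 s.f.
Rounded to 3 significant figures: 8.83 × 10³ s.

8.83 × 10³ s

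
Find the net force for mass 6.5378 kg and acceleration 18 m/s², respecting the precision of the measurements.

1.2 × 10² N

net force = 6.5378 kg × 18 m/s² = 117.6804 N.
6.5378 has 5 significant figures; 18 has 2.
Division/multiplication keeps the fewest: 2 significant figures.
Rounded: 1.2 × 10² N.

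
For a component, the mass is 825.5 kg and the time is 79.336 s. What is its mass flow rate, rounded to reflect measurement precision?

10.41 kg/s

mass flow rate = 825.5 kg ÷ 79.336 s = 10.4051124332… kg/s.
825.5 has 4 significant figures; 79.336 has 5.
Division/multiplication keeps the fewest: 4 significant figures.
Rounded: 10.41 kg/s.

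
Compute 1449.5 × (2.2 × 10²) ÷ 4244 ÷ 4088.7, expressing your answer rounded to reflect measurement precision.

0.018

1449.5 × (2.2 × 10²) ÷ 4244 ÷ 4088.7 = 0.0183772396587…
Multiplication/division keeps the fewest significant figures: 1449.5 → 5 s.f., 2.2 × 10² → 2 s.f., 4244 → 4 s.f., 4088.7 → 5 s.f.; limit is 2.
Rounded to 2 significant figures: 0.018.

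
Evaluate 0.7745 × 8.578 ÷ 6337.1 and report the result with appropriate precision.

0.7745 × 8.578 ÷ 6337.1 = 0.00104837559767…
Multiplication/division keeps the fewest significant figures: 0.7745 → 4 s.f., 8.578 → 4 s.f., 6337.1 → 5 s.f.; limit is 4.
Rounded to 4 significant figures: 0.001048.

0.001048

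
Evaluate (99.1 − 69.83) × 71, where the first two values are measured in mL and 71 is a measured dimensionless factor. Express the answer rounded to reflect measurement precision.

99.1 mL − 69.83 mL = 29.27 mL; the difference is limited to 1 decimal place (3 s.f.).
Carrying full precision, 29.27 × 71 = 2078.17 mL; 71 has 2 s.f., so the result keeps min(3, 2) = 2 s.f.
Rounded to 2 significant figures: 2.1 × 10^3 mL.

2.1 × 10^3 mL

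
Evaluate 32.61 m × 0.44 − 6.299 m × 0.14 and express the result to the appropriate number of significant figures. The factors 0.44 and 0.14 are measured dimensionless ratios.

13 m

32.61 × 0.44 = 14.3484 → 14 m (2 s.f., last digit at the 10^0 place).
6.299 × 0.14 = 0.88186 → 0.88 m (2 s.f., last digit at the 10^-2 place).
Difference: 13.46654 m; keep the coarser place, 10^0.
Result: 13 m.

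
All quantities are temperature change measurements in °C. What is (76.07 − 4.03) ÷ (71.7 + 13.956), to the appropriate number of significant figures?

0.841

76.07 − 4.03 = 72.04, limited to 2 d.p. → 4 s.f.; 71.7 + 13.956 = 85.656, limited to 1 d.p. → 3 s.f.
Carrying full precision, 72.04 ÷ 85.656 = 0.841038572896…; keep min(4, 3) = 3 s.f.
Rounded to 3 significant figures: 0.841.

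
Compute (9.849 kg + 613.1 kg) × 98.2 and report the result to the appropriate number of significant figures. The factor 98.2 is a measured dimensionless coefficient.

6.12 × 10^4 kg

9.849 kg + 613.1 kg = 622.949 kg; the sum is limited to 1 decimal place (4 s.f.).
Carrying full precision, 622.949 × 98.2 = 61173.5918 kg; 98.2 has 3 s.f., so the result keeps min(4, 3) = 3 s.f.
Rounded to 3 significant figures: 6.12 × 10^4 kg.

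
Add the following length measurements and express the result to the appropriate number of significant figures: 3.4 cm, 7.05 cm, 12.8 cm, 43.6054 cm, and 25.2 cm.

3.4 cm + 7.05 cm + 12.8 cm + 43.6054 cm + 25.2 cm = 92.0554 cm.
Addition/subtraction keeps the fewest decimal places: 3.4 → 1 decimal place, 7.05 → 2 decimal places, 12.8 → 1 decimal place, 43.6054 → 4 decimal places, 25.2 → 1 decimal place; limit is 1.
Rounded to 1 decimal place: 92.1 cm.

92.1 cm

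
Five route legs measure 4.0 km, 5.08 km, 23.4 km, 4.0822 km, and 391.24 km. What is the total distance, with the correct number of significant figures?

4.0 km + 5.08 km + 23.4 km + 4.0822 km + 391.24 km = 427.8022 km.
Addition/subtraction keeps the fewest decimal places: 4.0 → 1 decimal place, 5.08 → 2 decimal places, 23.4 → 1 decimal place, 4.0822 → 4 decimal places, 391.24 → 2 decimal places; limit is 1.
Rounded to 1 decimal place: 427.8 km.

427.8 km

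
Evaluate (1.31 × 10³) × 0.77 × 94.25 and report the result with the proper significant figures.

(1.31 × 10³) × 0.77 × 94.25 = 95069.975
Multiplication/division keeps the fewest significant figures: 1.31 × 10³ → 3 s.f., 0.77 → 2 s.f., 94.25 → 4 s.f.; limit is 2.
Rounded to 2 significant figures: 9.5 × 10⁴.

9.5 × 10⁴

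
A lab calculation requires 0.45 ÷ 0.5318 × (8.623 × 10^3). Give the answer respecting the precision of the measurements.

7.3 × 10^3

0.45 ÷ 0.5318 × (8.623 × 10^3) = 7296.63407296…
Multiplication/division keeps the fewest significant figures: 0.45 → 2 s.f., 0.5318 → 4 s.f., 8.623 × 10^3 → 4 s.f.; limit is 2.
Rounded to 2 significant figures: 7.3 × 10^3.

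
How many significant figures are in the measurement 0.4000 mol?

0.4000: leading zeros are not significant; trailing zeros after a decimal point are significant.

4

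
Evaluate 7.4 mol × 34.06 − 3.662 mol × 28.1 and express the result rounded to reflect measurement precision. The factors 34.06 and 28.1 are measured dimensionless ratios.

7.4 × 34.06 = 252.044 → 2.5 × 10² mol (2 s.f., last digit at the 10^1 place).
3.662 × 28.1 = 102.9022 → 103 mol (3 s.f., last digit at the 10^0 place).
Difference: 149.1418 mol; keep the coarser place, 10^1.
Result: 1.5 × 10² mol.

1.5 × 10² mol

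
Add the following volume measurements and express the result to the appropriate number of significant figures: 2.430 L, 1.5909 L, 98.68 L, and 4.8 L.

2.430 L + 1.5909 L + 98.68 L + 4.8 L = 107.5009 L.
Addition/subtraction keeps the fewest decimal places: 2.430 → 3 decimal places, 1.5909 → 4 decimal places, 98.68 → 2 decimal places, 4.8 → 1 decimal place; limit is 1.
Rounded to 1 decimal place: 1.075 × 10^2 L.

1.075 × 10^2 L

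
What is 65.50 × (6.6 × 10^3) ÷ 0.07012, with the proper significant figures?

65.50 × (6.6 × 10^3) ÷ 0.07012 = 6165145.46492…
Multiplication/division keeps the fewest significant figures: 65.50 → 4 s.f., 6.6 × 10^3 → 2 s.f., 0.07012 → 4 s.f.; limit is 2.
Rounded to 2 significant figures: 6.2 × 10^6.

6.2 × 10^6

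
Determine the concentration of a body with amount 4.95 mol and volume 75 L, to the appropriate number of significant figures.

concentration = 4.95 mol ÷ 75 L = 0.066 mol/L.
4.95 has 3 significant figures; 75 has 2.
Division/multiplication keeps the fewest: 2 significant figures.
Rounded: 0.066 mol/L.

0.066 mol/L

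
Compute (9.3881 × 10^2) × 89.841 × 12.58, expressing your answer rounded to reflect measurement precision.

(9.3881 × 10^2) × 89.841 × 12.58 = 1061042.85546…
Multiplication/division keeps the fewest significant figures: 9.3881 × 10^2 → 5 s.f., 89.841 → 5 s.f., 12.58 → 4 s.f.; limit is 4.
Rounded to 4 significant figures: 1.061 × 10^6.

1.061 × 10^6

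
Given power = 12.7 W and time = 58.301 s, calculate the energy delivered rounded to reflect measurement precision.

energy delivered = 12.7 W × 58.301 s = 740.4227 J.
12.7 has 3 significant figures; 58.301 has 5.
Division/multiplication keeps the fewest: 3 significant figures.
Rounded: 740. J.

740. J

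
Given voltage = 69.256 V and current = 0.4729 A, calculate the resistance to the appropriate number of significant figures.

resistance = 69.256 V ÷ 0.4729 A = 146.449566505… Ω.
69.256 has 5 significant figures; 0.4729 has 4.
Division/multiplication keeps the fewest: 4 significant figures.
Rounded: 146.4 Ω.

146.4 Ω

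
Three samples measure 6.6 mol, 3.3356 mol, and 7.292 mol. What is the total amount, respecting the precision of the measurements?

6.6 mol + 3.3356 mol + 7.292 mol = 17.2276 mol.
Addition/subtraction keeps the fewest decimal places: 6.6 → 1 decimal place, 3.3356 → 4 decimal places, 7.292 → 3 decimal places; limit is 1.
Rounded to 1 decimal place: 17.2 mol.

17.2 mol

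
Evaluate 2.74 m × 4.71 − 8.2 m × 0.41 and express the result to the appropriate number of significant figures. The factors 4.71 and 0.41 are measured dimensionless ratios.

9.5 m

2.74 × 4.71 = 12.9054 → 12.9 m (3 s.f., last digit at the 10^-1 place).
8.2 × 0.41 = 3.362 → 3.4 m (2 s.f., last digit at the 10^-1 place).
Difference: 9.5434 m; keep the coarser place, 10^-1.
Result: 9.5 m.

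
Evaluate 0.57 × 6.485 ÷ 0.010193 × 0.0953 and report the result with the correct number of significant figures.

0.57 × 6.485 ÷ 0.010193 × 0.0953 = 34.560157461…
Multiplication/division keeps the fewest significant figures: 0.57 → 2 s.f., 6.485 → 4 s.f., 0.010193 → 5 s.f., 0.0953 → 3 s.f.; limit is 2.
Rounded to 2 significant figures: 35.

35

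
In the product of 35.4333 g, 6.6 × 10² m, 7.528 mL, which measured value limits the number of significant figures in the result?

35.4333 g → 6 s.f.; 6.6 × 10² m → 2 s.f.; 7.528 mL → 4 s.f.
The fewest is 2 significant figures, from 6.6 × 10² m.

6.6 × 10² m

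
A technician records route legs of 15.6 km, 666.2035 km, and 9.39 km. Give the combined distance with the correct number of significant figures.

15.6 km + 666.2035 km + 9.39 km = 691.1935 km.
Addition/subtraction keeps the fewest decimal places: 15.6 → 1 decimal place, 666.2035 → 4 decimal places, 9.39 → 2 decimal places; limit is 1.
Rounded to 1 decimal place: 691.2 km.

691.2 km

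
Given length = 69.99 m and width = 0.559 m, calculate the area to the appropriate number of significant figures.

39.1 m²

area = 69.99 m × 0.559 m = 39.12441 m².
69.99 has 4 significant figures; 0.559 has 3.
Division/multiplication keeps the fewest: 3 significant figures.
Rounded: 39.1 m².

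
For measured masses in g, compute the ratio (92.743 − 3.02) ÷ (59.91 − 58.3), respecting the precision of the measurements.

56

92.743 − 3.02 = 89.723, limited to 2 d.p. → 4 s.f.; 59.91 − 58.3 = 1.61, limited to 1 d.p. → 2 s.f.
Carrying full precision, 89.723 ÷ 1.61 = 55.7285714286…; keep min(4, 2) = 2 s.f.
Rounded to 2 significant figures: 56.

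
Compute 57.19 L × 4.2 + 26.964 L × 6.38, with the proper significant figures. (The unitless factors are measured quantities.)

57.19 × 4.2 = 240.198 → 2.4 × 10^2 L (2 s.f., last digit at the 10^1 place).
26.964 × 6.38 = 172.03032 → 172 L (3 s.f., last digit at the 10^0 place).
Sum: 412.22832 L; keep the coarser place, 10^1.
Result: 4.1 × 10^2 L.

4.1 × 10^2 L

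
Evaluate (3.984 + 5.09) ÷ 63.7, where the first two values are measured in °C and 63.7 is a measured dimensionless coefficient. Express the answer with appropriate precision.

3.984 °C + 5.09 °C = 9.074 °C; the sum is limited to 2 decimal places (3 s.f.).
Carrying full precision, 9.074 ÷ 63.7 = 0.142448979592… °C; 63.7 has 3 s.f., so the result keeps min(3, 3) = 3 s.f.
Rounded to 3 significant figures: 0.142 °C.

0.142 °C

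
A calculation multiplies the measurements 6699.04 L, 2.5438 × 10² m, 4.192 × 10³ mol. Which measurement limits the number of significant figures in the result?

6699.04 L → 6 s.f.; 2.5438 × 10² m → 5 s.f.; 4.192 × 10³ mol → 4 s.f.
The fewest is 4 significant figures, from 4.192 × 10³ mol.

4.192 × 10³ mol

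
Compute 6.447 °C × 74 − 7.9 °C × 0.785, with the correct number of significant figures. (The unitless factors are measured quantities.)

6.447 × 74 = 477.078 → 4.8 × 10^2 °C (2 s.f., last digit at the 10^1 place).
7.9 × 0.785 = 6.2015 → 6.2 °C (2 s.f., last digit at the 10^-1 place).
Difference: 470.8765 °C; keep the coarser place, 10^1.
Result: 4.7 × 10^2 °C.

4.7 × 10^2 °C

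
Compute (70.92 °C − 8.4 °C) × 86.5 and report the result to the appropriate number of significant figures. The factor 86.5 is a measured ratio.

5.41 × 10³ °C

70.92 °C − 8.4 °C = 62.52 °C; the difference is limited to 1 decimal place (3 s.f.).
Carrying full precision, 62.52 × 86.5 = 5407.98 °C; 86.5 has 3 s.f., so the result keeps min(3, 3) = 3 s.f.
Rounded to 3 significant figures: 5.41 × 10³ °C.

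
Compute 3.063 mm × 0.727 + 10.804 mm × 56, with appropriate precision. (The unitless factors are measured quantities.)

3.063 × 0.727 = 2.226801 → 2.23 mm (3 s.f., last digit at the 10^-2 place).
10.804 × 56 = 605.024 → 6.1 × 10^2 mm (2 s.f., last digit at the 10^1 place).
Sum: 607.250801 mm; keep the coarser place, 10^1.
Result: 6.1 × 10^2 mm.

6.1 × 10^2 mm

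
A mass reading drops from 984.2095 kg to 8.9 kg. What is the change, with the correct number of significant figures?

984.2095 kg − 8.9 kg = 975.3095 kg.
Addition/subtraction keeps the fewest decimal places: 984.2095 → 4 decimal places, 8.9 → 1 decimal place; limit is 1.
Rounded to 1 decimal place: 975.3 kg.

975.3 kg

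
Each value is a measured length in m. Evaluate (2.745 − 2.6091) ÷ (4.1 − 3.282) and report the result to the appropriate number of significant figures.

0.2

2.745 − 2.6091 = 0.1359, limited to 3 d.p. → 3 s.f.; 4.1 − 3.282 = 0.818, limited to 1 d.p. → 1 s.f.
Carrying full precision, 0.1359 ÷ 0.818 = 0.166136919315…; keep min(3, 1) = 1 s.f.
Rounded to 1 significant figure: 0.2.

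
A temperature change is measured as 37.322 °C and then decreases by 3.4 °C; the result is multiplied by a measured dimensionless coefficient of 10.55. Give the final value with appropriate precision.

37.322 °C − 3.4 °C = 33.922 °C; the difference is limited to 1 decimal place (3 s.f.).
Carrying full precision, 33.922 × 10.55 = 357.8771 °C; 10.55 has 4 s.f., so the result keeps min(3, 4) = 3 s.f.
Rounded to 3 significant figures: 358 °C.

358 °C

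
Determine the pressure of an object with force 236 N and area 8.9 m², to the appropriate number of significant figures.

pressure = 236 N ÷ 8.9 m² = 26.5168539326… Pa.
236 has 3 significant figures; 8.9 has 2.
Division/multiplication keeps the fewest: 2 significant figures.
Rounded: 27 Pa.

27 Pa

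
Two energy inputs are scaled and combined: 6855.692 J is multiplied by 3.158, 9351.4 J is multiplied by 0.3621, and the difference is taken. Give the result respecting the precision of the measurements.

1.826 × 10^4 J

6855.692 × 3.158 = 21650.275336 → 2.165 × 10^4 J (4 s.f., last digit at the 10^1 place).
9351.4 × 0.3621 = 3386.14194 → 3.386 × 10^3 J (4 s.f., last digit at the 10^0 place).
Difference: 18264.133396 J; keep the coarser place, 10^1.
Result: 1.826 × 10^4 J.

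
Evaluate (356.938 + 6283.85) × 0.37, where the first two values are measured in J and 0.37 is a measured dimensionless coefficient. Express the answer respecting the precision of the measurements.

2.5 × 10³ J

356.938 J + 6283.85 J = 6640.788 J; the sum is limited to 2 decimal places (6 s.f.).
Carrying full precision, 6640.788 × 0.37 = 2457.09156 J; 0.37 has 2 s.f., so the result keeps min(6, 2) = 2 s.f.
Rounded to 2 significant figures: 2.5 × 10³ J.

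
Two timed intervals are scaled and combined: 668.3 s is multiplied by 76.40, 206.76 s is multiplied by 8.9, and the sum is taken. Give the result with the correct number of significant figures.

668.3 × 76.40 = 51058.12 → 5.106 × 10^4 s (4 s.f., last digit at the 10^1 place).
206.76 × 8.9 = 1840.164 → 1.8 × 10^3 s (2 s.f., last digit at the 10^2 place).
Sum: 52898.284 s; keep the coarser place, 10^2.
Result: 5.29 × 10^4 s.

5.29 × 10^4 s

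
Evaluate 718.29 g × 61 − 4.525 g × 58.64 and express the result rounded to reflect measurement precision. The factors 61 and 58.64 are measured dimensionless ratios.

4.4 × 10^4 g

718.29 × 61 = 43815.69 → 4.4 × 10^4 g (2 s.f., last digit at the 10^3 place).
4.525 × 58.64 = 265.346 → 265.3 g (4 s.f., last digit at the 10^-1 place).
Difference: 43550.344 g; keep the coarser place, 10^3.
Result: 4.4 × 10^4 g.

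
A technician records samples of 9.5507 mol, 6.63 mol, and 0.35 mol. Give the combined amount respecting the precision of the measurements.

9.5507 mol + 6.63 mol + 0.35 mol = 16.5307 mol.
Addition/subtraction keeps the fewest decimal places: 9.5507 → 4 decimal places, 6.63 → 2 decimal places, 0.35 → 2 decimal places; limit is 2.
Rounded to 2 decimal places: 16.53 mol.

16.53 mol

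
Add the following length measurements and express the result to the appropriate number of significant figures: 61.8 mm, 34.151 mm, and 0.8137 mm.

96.8 mm

61.8 mm + 34.151 mm + 0.8137 mm = 96.7647 mm.
Addition/subtraction keeps the fewest decimal places: 61.8 → 1 decimal place, 34.151 → 3 decimal places, 0.8137 → 4 decimal places; limit is 1.
Rounded to 1 decimal place: 96.8 mm.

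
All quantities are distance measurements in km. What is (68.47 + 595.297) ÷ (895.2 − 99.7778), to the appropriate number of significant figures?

0.8345

68.47 + 595.297 = 663.767, limited to 2 d.p. → 5 s.f.; 895.2 − 99.7778 = 795.4222, limited to 1 d.p. → 4 s.f.
Carrying full precision, 663.767 ÷ 795.4222 = 0.834483875356…; keep min(5, 4) = 4 s.f.
Rounded to 4 significant figures: 0.8345.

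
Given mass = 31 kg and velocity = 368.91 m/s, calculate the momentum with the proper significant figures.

momentum = 31 kg × 368.91 m/s = 11436.21 kg·m/s.
31 has 2 significant figures; 368.91 has 5.
Division/multiplication keeps the fewest: 2 significant figures.
Rounded: 1.1 × 10⁴ kg·m/s.

1.1 × 10⁴ kg·m/s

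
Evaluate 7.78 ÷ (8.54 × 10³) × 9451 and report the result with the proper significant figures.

7.78 ÷ (8.54 × 10³) × 9451 = 8.60992740047…
Multiplication/division keeps the fewest significant figures: 7.78 → 3 s.f., 8.54 × 10³ → 3 s.f., 9451 → 4 s.f.; limit is 3.
Rounded to 3 significant figures: 8.61.

8.61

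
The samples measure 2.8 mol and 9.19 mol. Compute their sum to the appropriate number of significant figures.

12.0 mol

2.8 mol + 9.19 mol = 11.99 mol.
Addition/subtraction keeps the fewest decimal places: 2.8 → 1 decimal place, 9.19 → 2 decimal places; limit is 1.
Rounded to 1 decimal place: 12.0 mol.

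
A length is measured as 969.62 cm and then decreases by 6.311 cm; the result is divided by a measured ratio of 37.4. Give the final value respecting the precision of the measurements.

969.62 cm − 6.311 cm = 963.309 cm; the difference is limited to 2 decimal places (5 s.f.).
Carrying full precision, 963.309 ÷ 37.4 = 25.7569251337… cm; 37.4 has 3 s.f., so the result keeps min(5, 3) = 3 s.f.
Rounded to 3 significant figures: 25.8 cm.

25.8 cm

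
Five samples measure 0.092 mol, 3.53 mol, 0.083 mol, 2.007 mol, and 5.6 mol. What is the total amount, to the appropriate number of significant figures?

11.3 mol

0.092 mol + 3.53 mol + 0.083 mol + 2.007 mol + 5.6 mol = 11.312 mol.
Addition/subtraction keeps the fewest decimal places: 0.092 → 3 decimal places, 3.53 → 2 decimal places, 0.083 → 3 decimal places, 2.007 → 3 decimal places, 5.6 → 1 decimal place; limit is 1.
Rounded to 1 decimal place: 11.3 mol.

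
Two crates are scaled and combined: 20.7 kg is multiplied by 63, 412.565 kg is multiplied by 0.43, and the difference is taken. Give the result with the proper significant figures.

20.7 × 63 = 1304.1 → 1.3 × 10³ kg (2 s.f., last digit at the 10^2 place).
412.565 × 0.43 = 177.40295 → 1.8 × 10² kg (2 s.f., last digit at the 10^1 place).
Difference: 1126.69705 kg; keep the coarser place, 10^2.
Result: 1.1 × 10³ kg.

1.1 × 10³ kg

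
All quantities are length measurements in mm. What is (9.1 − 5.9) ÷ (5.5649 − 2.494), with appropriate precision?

1.0

9.1 − 5.9 = 3.2, limited to 1 d.p. → 2 s.f.; 5.5649 − 2.494 = 3.0709, limited to 3 d.p. → 4 s.f.
Carrying full precision, 3.2 ÷ 3.0709 = 1.04203979289…; keep min(2, 4) = 2 s.f.
Rounded to 2 significant figures: 1.0.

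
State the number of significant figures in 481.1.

481.1: every digit is nonzero and significant.

4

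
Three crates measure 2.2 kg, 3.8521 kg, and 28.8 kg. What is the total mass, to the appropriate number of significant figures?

34.9 kg

2.2 kg + 3.8521 kg + 28.8 kg = 34.8521 kg.
Addition/subtraction keeps the fewest decimal places: 2.2 → 1 decimal place, 3.8521 → 4 decimal places, 28.8 → 1 decimal place; limit is 1.
Rounded to 1 decimal place: 34.9 kg.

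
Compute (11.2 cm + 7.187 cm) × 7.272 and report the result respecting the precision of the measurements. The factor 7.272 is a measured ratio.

134 cm

11.2 cm + 7.187 cm = 18.387 cm; the sum is limited to 1 decimal place (3 s.f.).
Carrying full precision, 18.387 × 7.272 = 133.710264 cm; 7.272 has 4 s.f., so the result keeps min(3, 4) = 3 s.f.
Rounded to 3 significant figures: 134 cm.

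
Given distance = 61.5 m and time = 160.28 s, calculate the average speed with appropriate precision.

average speed = 61.5 m ÷ 160.28 s = 0.383703518842… m/s.
61.5 has 3 significant figures; 160.28 has 5.
Division/multiplication keeps the fewest: 3 significant figures.
Rounded: 0.384 m/s.

0.384 m/s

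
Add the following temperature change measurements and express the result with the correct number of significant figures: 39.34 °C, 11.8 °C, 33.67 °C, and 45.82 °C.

1.306 × 10^2 °C

39.34 °C + 11.8 °C + 33.67 °C + 45.82 °C = 130.63 °C.
Addition/subtraction keeps the fewest decimal places: 39.34 → 2 decimal places, 11.8 → 1 decimal place, 33.67 → 2 decimal places, 45.82 → 2 decimal places; limit is 1.
Rounded to 1 decimal place: 1.306 × 10^2 °C.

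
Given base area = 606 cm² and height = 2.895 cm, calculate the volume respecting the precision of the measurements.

volume = 606 cm² × 2.895 cm = 1754.37 cm³.
606 has 3 significant figures; 2.895 has 4.
Division/multiplication keeps the fewest: 3 significant figures.
Rounded: 1.75 × 10³ cm³.

1.75 × 10³ cm³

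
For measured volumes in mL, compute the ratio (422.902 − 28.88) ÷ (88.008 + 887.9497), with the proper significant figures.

0.40373

422.902 − 28.88 = 394.022, limited to 2 d.p. → 5 s.f.; 88.008 + 887.9497 = 975.9577, limited to 3 d.p. → 6 s.f.
Carrying full precision, 394.022 ÷ 975.9577 = 0.403728563236…; keep min(5, 6) = 5 s.f.
Rounded to 5 significant figures: 0.40373.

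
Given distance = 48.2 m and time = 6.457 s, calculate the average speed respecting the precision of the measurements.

average speed = 48.2 m ÷ 6.457 s = 7.46476691962… m/s.
48.2 has 3 significant figures; 6.457 has 4.
Division/multiplication keeps the fewest: 3 significant figures.
Rounded: 7.46 m/s.

7.46 m/s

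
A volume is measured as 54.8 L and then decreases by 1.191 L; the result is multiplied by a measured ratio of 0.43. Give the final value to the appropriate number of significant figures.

54.8 L − 1.191 L = 53.609 L; the difference is limited to 1 decimal place (3 s.f.).
Carrying full precision, 53.609 × 0.43 = 23.05187 L; 0.43 has 2 s.f., so the result keeps min(3, 2) = 2 s.f.
Rounded to 2 significant figures: 23 L.

23 L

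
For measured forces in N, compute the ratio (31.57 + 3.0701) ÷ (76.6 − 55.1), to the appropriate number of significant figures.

31.57 + 3.0701 = 34.6401, limited to 2 d.p. → 4 s.f.; 76.6 − 55.1 = 21.5, limited to 1 d.p. → 3 s.f.
Carrying full precision, 34.6401 ÷ 21.5 = 1.61116744186…; keep min(4, 3) = 3 s.f.
Rounded to 3 significant figures: 1.61.

1.61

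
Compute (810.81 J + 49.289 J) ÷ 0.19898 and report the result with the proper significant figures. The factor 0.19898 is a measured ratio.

810.81 J + 49.289 J = 860.099 J; the sum is limited to 2 decimal places (5 s.f.).
Carrying full precision, 860.099 ÷ 0.19898 = 4322.53995376… J; 0.19898 has 5 s.f., so the result keeps min(5, 5) = 5 s.f.
Rounded to 5 significant figures: 4322.5 J.

4322.5 J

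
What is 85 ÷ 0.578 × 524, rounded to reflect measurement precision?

7.7 × 10⁴

85 ÷ 0.578 × 524 = 77058.8235294…
Multiplication/division keeps the fewest significant figures: 85 → 2 s.f., 0.578 → 3 s.f., 524 → 3 s.f.; limit is 2.
Rounded to 2 significant figures: 7.7 × 10⁴.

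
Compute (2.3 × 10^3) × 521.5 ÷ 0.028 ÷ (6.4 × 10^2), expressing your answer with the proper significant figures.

(2.3 × 10^3) × 521.5 ÷ 0.028 ÷ (6.4 × 10^2) = 66933.59375
Multiplication/division keeps the fewest significant figures: 2.3 × 10^3 → 2 s.f., 521.5 → 4 s.f., 0.028 → 2 s.f., 6.4 × 10^2 → 2 s.f.; limit is 2.
Rounded to 2 significant figures: 6.7 × 10^4.

6.7 × 10^4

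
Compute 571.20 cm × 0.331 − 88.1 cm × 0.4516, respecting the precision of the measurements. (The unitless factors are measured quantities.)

149 cm

571.20 × 0.331 = 189.0672 → 1.89 × 10² cm (3 s.f., last digit at the 10^0 place).
88.1 × 0.4516 = 39.78596 → 39.8 cm (3 s.f., last digit at the 10^-1 place).
Difference: 149.28124 cm; keep the coarser place, 10^0.
Result: 149 cm.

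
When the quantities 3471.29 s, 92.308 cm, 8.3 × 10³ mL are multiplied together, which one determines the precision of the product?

3471.29 s → 6 s.f.; 92.308 cm → 5 s.f.; 8.3 × 10³ mL → 2 s.f.
The fewest is 2 significant figures, from 8.3 × 10³ mL.

8.3 × 10³ mL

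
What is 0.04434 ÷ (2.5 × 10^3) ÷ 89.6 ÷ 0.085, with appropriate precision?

0.04434 ÷ (2.5 × 10^3) ÷ 89.6 ÷ 0.085 = 0.00000232878151261…
Multiplication/division keeps the fewest significant figures: 0.04434 → 4 s.f., 2.5 × 10^3 → 2 s.f., 89.6 → 3 s.f., 0.085 → 2 s.f.; limit is 2.
Rounded to 2 significant figures: 2.3 × 10^-6.

2.3 × 10^-6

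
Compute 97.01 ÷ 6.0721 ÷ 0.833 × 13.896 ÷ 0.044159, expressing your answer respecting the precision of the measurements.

97.01 ÷ 6.0721 ÷ 0.833 × 13.896 ÷ 0.044159 = 6035.3597655…
Multiplication/division keeps the fewest significant figures: 97.01 → 4 s.f., 6.0721 → 5 s.f., 0.833 → 3 s.f., 13.896 → 5 s.f., 0.044159 → 5 s.f.; limit is 3.
Rounded to 3 significant figures: 6.04 × 10^3.

6.04 × 10^3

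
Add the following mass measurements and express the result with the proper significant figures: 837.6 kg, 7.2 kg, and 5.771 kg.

837.6 kg + 7.2 kg + 5.771 kg = 850.571 kg.
Addition/subtraction keeps the fewest decimal places: 837.6 → 1 decimal place, 7.2 → 1 decimal place, 5.771 → 3 decimal places; limit is 1.
Rounded to 1 decimal place: 850.6 kg.

850.6 kg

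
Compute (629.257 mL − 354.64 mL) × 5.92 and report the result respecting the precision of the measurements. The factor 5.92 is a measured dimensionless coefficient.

1.63 × 10^3 mL

629.257 mL − 354.64 mL = 274.617 mL; the difference is limited to 2 decimal places (5 s.f.).
Carrying full precision, 274.617 × 5.92 = 1625.73264 mL; 5.92 has 3 s.f., so the result keeps min(5, 3) = 3 s.f.
Rounded to 3 significant figures: 1.63 × 10^3 mL.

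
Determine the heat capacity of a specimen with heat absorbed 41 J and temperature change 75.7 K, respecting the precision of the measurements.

0.54 J/K

heat capacity = 41 J ÷ 75.7 K = 0.541611624835… J/K.
41 has 2 significant figures; 75.7 has 3.
Division/multiplication keeps the fewest: 2 significant figures.
Rounded: 0.54 J/K.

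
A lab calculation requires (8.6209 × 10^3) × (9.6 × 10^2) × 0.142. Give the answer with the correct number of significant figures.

1.2 × 10^6

(8.6209 × 10^3) × (9.6 × 10^2) × 0.142 = 1175201.088
Multiplication/division keeps the fewest significant figures: 8.6209 × 10^3 → 5 s.f., 9.6 × 10^2 → 2 s.f., 0.142 → 3 s.f.; limit is 2.
Rounded to 2 significant figures: 1.2 × 10^6.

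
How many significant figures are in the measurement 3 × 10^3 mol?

1

3 × 10^3: in scientific notation every digit of the coefficient is significant.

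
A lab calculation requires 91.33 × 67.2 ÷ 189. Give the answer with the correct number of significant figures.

91.33 × 67.2 ÷ 189 = 32.4728888889…
Multiplication/division keeps the fewest significant figures: 91.33 → 4 s.f., 67.2 → 3 s.f., 189 → 3 s.f.; limit is 3.
Rounded to 3 significant figures: 32.5.

32.5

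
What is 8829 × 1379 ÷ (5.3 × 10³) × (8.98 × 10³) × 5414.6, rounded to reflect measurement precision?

8829 × 1379 ÷ (5.3 × 10³) × (8.98 × 10³) × 5414.6 = 1.11697288097 × 10^11…
Multiplication/division keeps the fewest significant figures: 8829 → 4 s.f., 1379 → 4 s.f., 5.3 × 10³ → 2 s.f., 8.98 × 10³ → 3 s.f., 5414.6 → 5 s.f.; limit is 2.
Rounded to 2 significant figures: 1.1 × 10¹¹.

1.1 × 10¹¹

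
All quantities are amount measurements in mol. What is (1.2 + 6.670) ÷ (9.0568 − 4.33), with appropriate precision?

1.7

1.2 + 6.670 = 7.870, limited to 1 d.p. → 2 s.f.; 9.0568 − 4.33 = 4.7268, limited to 2 d.p. → 3 s.f.
Carrying full precision, 7.870 ÷ 4.7268 = 1.66497418973…; keep min(2, 3) = 2 s.f.
Rounded to 2 significant figures: 1.7.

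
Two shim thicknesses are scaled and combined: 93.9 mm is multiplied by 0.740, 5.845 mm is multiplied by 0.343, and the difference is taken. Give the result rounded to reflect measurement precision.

93.9 × 0.740 = 69.486 → 69.5 mm (3 s.f., last digit at the 10^-1 place).
5.845 × 0.343 = 2.004835 → 2.00 mm (3 s.f., last digit at the 10^-2 place).
Difference: 67.481165 mm; keep the coarser place, 10^-1.
Result: 67.5 mm.

67.5 mm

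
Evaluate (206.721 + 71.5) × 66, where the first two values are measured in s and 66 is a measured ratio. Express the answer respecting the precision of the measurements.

206.721 s + 71.5 s = 278.221 s; the sum is limited to 1 decimal place (4 s.f.).
Carrying full precision, 278.221 × 66 = 18362.586 s; 66 has 2 s.f., so the result keeps min(4, 2) = 2 s.f.
Rounded to 2 significant figures: 1.8 × 10⁴ s.

1.8 × 10⁴ s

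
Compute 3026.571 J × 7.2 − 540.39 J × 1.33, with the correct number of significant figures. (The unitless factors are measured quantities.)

3026.571 × 7.2 = 21791.3112 → 2.2 × 10^4 J (2 s.f., last digit at the 10^3 place).
540.39 × 1.33 = 718.7187 → 719 J (3 s.f., last digit at the 10^0 place).
Difference: 21072.5925 J; keep the coarser place, 10^3.
Result: 2.1 × 10^4 J.

2.1 × 10^4 J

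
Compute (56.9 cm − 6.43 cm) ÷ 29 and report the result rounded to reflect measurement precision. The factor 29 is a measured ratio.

56.9 cm − 6.43 cm = 50.47 cm; the difference is limited to 1 decimal place (3 s.f.).
Carrying full precision, 50.47 ÷ 29 = 1.74034482759… cm; 29 has 2 s.f., so the result keeps min(3, 2) = 2 s.f.
Rounded to 2 significant figures: 1.7 cm.

1.7 cm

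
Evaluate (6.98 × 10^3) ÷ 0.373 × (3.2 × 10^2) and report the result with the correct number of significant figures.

(6.98 × 10^3) ÷ 0.373 × (3.2 × 10^2) = 5988203.75335…
Multiplication/division keeps the fewest significant figures: 6.98 × 10^3 → 3 s.f., 0.373 → 3 s.f., 3.2 × 10^2 → 2 s.f.; limit is 2.
Rounded to 2 significant figures: 6.0 × 10^6.

6.0 × 10^6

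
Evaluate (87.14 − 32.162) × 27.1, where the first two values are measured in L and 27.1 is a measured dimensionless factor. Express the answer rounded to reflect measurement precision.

87.14 L − 32.162 L = 54.978 L; the difference is limited to 2 decimal places (4 s.f.).
Carrying full precision, 54.978 × 27.1 = 1489.9038 L; 27.1 has 3 s.f., so the result keeps min(4, 3) = 3 s.f.
Rounded to 3 significant figures: 1.49 × 10³ L.

1.49 × 10³ L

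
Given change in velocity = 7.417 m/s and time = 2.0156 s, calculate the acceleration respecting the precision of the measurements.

3.680 m/s²

acceleration = 7.417 m/s ÷ 2.0156 s = 3.67979757888… m/s².
7.417 has 4 significant figures; 2.0156 has 5.
Division/multiplication keeps the fewest: 4 significant figures.
Rounded: 3.680 m/s².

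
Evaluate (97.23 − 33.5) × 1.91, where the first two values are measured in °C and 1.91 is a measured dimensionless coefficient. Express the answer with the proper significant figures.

122 °C

97.23 °C − 33.5 °C = 63.73 °C; the difference is limited to 1 decimal place (3 s.f.).
Carrying full precision, 63.73 × 1.91 = 121.7243 °C; 1.91 has 3 s.f., so the result keeps min(3, 3) = 3 s.f.
Rounded to 3 significant figures: 122 °C.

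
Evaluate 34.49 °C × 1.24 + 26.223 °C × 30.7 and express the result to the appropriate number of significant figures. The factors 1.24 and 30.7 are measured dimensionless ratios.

34.49 × 1.24 = 42.7676 → 42.8 °C (3 s.f., last digit at the 10^-1 place).
26.223 × 30.7 = 805.0461 → 8.05 × 10² °C (3 s.f., last digit at the 10^0 place).
Sum: 847.8137 °C; keep the coarser place, 10^0.
Result: 848 °C.

848 °C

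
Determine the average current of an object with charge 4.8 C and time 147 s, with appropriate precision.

average current = 4.8 C ÷ 147 s = 0.0326530612245… A.
4.8 has 2 significant figures; 147 has 3.
Division/multiplication keeps the fewest: 2 significant figures.
Rounded: 0.033 A.

0.033 A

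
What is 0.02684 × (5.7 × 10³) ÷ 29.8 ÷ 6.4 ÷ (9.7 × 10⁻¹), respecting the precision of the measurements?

0.02684 × (5.7 × 10³) ÷ 29.8 ÷ 6.4 ÷ (9.7 × 10⁻¹) = 0.826969314329…
Multiplication/division keeps the fewest significant figures: 0.02684 → 4 s.f., 5.7 × 10³ → 2 s.f., 29.8 → 3 s.f., 6.4 → 2 s.f., 9.7 × 10⁻¹ → 2 s.f.; limit is 2.
Rounded to 2 significant figures: 0.83.

0.83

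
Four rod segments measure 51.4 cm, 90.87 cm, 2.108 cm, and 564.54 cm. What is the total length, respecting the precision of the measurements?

51.4 cm + 90.87 cm + 2.108 cm + 564.54 cm = 708.918 cm.
Addition/subtraction keeps the fewest decimal places: 51.4 → 1 decimal place, 90.87 → 2 decimal places, 2.108 → 3 decimal places, 564.54 → 2 decimal places; limit is 1.
Rounded to 1 decimal place: 708.9 cm.

708.9 cm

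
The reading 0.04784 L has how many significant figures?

4

0.04784: leading zeros are not significant.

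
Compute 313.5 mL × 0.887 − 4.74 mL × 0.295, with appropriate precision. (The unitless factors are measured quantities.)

277 mL

313.5 × 0.887 = 278.0745 → 278 mL (3 s.f., last digit at the 10^0 place).
4.74 × 0.295 = 1.3983 → 1.40 mL (3 s.f., last digit at the 10^-2 place).
Difference: 276.6762 mL; keep the coarser place, 10^0.
Result: 277 mL.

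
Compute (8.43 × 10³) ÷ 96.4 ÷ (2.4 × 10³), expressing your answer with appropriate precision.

0.036

(8.43 × 10³) ÷ 96.4 ÷ (2.4 × 10³) = 0.0364367219917…
Multiplication/division keeps the fewest significant figures: 8.43 × 10³ → 3 s.f., 96.4 → 3 s.f., 2.4 × 10³ → 2 s.f.; limit is 2.
Rounded to 2 significant figures: 0.036.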